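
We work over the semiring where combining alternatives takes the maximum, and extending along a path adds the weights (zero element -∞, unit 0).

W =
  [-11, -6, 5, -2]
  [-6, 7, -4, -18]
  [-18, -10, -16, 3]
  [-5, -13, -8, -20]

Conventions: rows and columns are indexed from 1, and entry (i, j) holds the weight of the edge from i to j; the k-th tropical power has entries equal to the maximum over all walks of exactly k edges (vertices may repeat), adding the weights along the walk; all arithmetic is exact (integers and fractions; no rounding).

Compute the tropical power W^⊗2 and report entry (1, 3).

W^⊗2:
  [-7, 1, -6, 8]
  [1, 14, 3, -1]
  [-2, -3, -5, -13]
  [-16, -6, 0, -5]
Key observation: the optimum is the walk 1->1->3, with weight (-11) + 5 = -6.
Optimal value attained by: walk 1->1->3.
Answer: (W^⊗2)[1][3] = -6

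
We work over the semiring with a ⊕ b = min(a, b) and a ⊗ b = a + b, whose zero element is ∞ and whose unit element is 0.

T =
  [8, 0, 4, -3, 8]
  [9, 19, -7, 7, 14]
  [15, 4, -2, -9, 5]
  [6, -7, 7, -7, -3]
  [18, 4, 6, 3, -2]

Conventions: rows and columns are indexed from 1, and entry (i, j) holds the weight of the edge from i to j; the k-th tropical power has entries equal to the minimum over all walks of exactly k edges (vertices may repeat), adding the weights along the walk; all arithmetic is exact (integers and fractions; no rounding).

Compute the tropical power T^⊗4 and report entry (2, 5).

T^⊗2:
  [3, -10, -7, -10, -6]
  [8, -3, -9, -16, -2]
  [-3, -16, -4, -16, -12]
  [-1, -14, -14, -14, -10]
  [9, -4, -3, -4, -4]
T^⊗3:
  [-4, -17, -17, -17, -13]
  [-10, -23, -11, -23, -19]
  [-10, -23, -23, -23, -19]
  [-8, -21, -21, -23, -17]
  [2, -11, -11, -12, -7]
T^⊗4:
  [-11, -24, -24, -26, -20]
  [-17, -30, -30, -30, -26]
  [-17, -30, -30, -32, -26]
  [-17, -30, -28, -30, -26]
  [-6, -19, -18, -20, -15]
Key observation: the optimum is the walk 2->3->4->4->5, with weight (-7) + (-9) + (-7) + (-3) = -26.
Optimal value attained by: walk 2->3->4->4->5.
Answer: (T^⊗4)[2][5] = -26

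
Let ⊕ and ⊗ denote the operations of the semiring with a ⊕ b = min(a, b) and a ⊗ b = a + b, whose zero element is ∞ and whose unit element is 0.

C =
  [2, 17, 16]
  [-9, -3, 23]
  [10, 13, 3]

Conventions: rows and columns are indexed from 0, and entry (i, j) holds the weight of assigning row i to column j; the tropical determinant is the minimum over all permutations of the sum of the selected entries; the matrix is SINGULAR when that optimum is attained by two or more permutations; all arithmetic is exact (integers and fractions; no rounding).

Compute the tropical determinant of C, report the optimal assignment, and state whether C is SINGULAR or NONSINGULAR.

σ = (0, 1, 2): 2 + (-3) + 3 = 2
σ = (0, 2, 1): 2 + 23 + 13 = 38
σ = (1, 0, 2): 17 + (-9) + 3 = 11
σ = (1, 2, 0): 17 + 23 + 10 = 50
σ = (2, 0, 1): 16 + (-9) + 13 = 20
σ = (2, 1, 0): 16 + (-3) + 10 = 23
Optimal value attained by: σ = (0, 1, 2).
Answer: det⊕(C) = 2; verdict: NONSINGULAR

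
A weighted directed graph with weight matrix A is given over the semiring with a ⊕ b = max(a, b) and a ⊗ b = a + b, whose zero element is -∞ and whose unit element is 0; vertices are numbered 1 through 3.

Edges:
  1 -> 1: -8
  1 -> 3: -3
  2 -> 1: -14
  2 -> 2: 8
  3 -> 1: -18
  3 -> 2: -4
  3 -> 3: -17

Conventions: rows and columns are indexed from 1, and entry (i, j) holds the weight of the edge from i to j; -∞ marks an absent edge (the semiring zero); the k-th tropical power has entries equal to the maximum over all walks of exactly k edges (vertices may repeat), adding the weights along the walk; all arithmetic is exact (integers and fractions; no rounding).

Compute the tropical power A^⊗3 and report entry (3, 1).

A^⊗2:
  [-16, -7, -11]
  [-6, 16, -17]
  [-18, 4, -21]
A^⊗3:
  [-21, 1, -19]
  [2, 24, -9]
  [-10, 12, -21]
Key observation: the optimum is the walk 3->2->2->1, with weight (-4) + 8 + (-14) = -10.
Optimal value attained by: walk 3->2->2->1.
Answer: (A^⊗3)[3][1] = -10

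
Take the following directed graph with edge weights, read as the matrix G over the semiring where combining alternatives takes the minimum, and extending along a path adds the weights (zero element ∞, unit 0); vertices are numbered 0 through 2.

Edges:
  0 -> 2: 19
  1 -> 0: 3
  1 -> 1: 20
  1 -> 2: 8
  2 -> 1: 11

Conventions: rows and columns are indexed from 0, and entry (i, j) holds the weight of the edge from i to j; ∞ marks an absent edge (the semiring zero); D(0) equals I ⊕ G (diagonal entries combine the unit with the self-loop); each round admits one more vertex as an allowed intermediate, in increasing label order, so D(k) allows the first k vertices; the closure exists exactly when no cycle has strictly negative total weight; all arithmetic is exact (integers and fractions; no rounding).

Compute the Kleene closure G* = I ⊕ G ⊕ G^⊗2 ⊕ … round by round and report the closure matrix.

D(0):
  [0, ∞, 19]
  [3, 0, 8]
  [∞, 11, 0]
D(1):
  [0, ∞, 19]
  [3, 0, 8]
  [∞, 11, 0]
D(2):
  [0, ∞, 19]
  [3, 0, 8]
  [14, 11, 0]
D(3):
  [0, 30, 19]
  [3, 0, 8]
  [14, 11, 0]
Answer: G* = [[0, 30, 19], [3, 0, 8], [14, 11, 0]]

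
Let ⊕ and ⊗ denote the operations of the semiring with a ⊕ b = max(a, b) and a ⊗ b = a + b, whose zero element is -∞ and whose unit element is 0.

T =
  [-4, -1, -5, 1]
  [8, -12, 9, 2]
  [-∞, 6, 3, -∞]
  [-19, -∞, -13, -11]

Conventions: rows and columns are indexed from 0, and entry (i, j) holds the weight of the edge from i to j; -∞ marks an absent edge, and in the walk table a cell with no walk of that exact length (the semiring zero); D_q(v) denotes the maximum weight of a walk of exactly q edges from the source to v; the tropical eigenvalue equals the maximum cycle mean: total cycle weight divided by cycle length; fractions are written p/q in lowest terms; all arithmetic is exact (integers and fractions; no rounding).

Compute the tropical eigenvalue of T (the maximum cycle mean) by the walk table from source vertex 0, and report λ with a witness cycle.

q=0: [0, -∞, -∞, -∞]
q=1: [-4, -1, -5, 1]
q=2: [7, 1, 8, 1]
q=3: [9, 14, 11, 8]
q=4: [22, 17, 23, 16]
Optimal cycle mean attained by: cycle 1->2->1, total 9 + 6, length 2.
Answer: λ = 15/2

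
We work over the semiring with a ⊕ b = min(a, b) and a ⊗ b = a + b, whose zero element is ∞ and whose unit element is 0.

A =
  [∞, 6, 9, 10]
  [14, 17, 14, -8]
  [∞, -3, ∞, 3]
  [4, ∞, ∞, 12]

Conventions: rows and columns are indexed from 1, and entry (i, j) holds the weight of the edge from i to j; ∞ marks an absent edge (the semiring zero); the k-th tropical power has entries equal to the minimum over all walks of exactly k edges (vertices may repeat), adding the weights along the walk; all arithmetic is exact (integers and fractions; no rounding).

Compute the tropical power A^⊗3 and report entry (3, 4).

A^⊗2:
  [14, 6, 20, -2]
  [-4, 11, 23, 4]
  [7, 14, 11, -11]
  [16, 10, 13, 14]
A^⊗3:
  [2, 17, 20, -2]
  [8, 2, 5, 3]
  [-7, 8, 16, 1]
  [18, 10, 24, 2]
Key observation: the optimum is the walk 3->2->4->4, with weight (-3) + (-8) + 12 = 1.
Optimal value attained by: walk 3->2->4->4.
Answer: (A^⊗3)[3][4] = 1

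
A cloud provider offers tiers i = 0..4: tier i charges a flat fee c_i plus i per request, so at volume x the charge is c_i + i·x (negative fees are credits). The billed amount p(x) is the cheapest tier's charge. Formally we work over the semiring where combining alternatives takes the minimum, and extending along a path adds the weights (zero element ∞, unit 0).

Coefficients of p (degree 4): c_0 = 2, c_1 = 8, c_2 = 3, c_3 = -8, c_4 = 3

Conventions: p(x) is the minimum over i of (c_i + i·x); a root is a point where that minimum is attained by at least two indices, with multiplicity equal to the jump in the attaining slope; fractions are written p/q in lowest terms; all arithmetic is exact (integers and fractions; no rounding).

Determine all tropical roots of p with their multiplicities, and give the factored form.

hull edge (i=0, c=2) to (i=3, c=-8): slope -10/3, span 3
hull edge (i=3, c=-8) to (i=4, c=3): slope 11, span 1
Factored form: p(x) = 3 ⊗ (x ⊕ (-11)) ⊗ (x ⊕ 10/3) ⊗ (x ⊕ 10/3) ⊗ (x ⊕ 10/3)
Answer: roots = -11 (mult 1), 10/3 (mult 3)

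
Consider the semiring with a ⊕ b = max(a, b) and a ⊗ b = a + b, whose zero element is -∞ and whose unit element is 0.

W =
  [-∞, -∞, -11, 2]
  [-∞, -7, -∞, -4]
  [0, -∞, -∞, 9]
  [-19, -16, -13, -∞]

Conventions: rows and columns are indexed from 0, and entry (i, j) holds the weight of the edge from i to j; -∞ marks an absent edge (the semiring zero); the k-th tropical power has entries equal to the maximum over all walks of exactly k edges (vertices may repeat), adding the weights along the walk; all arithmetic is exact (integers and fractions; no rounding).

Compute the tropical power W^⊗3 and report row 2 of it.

W^⊗2:
  [-11, -14, -11, -2]
  [-23, -14, -17, -11]
  [-10, -7, -4, 2]
  [-13, -23, -30, -4]
W^⊗3:
  [-11, -18, -15, -2]
  [-17, -21, -24, -8]
  [-4, -14, -11, 5]
  [-23, -20, -17, -11]
Answer: row 2 of W^⊗3 = [-4, -14, -11, 5]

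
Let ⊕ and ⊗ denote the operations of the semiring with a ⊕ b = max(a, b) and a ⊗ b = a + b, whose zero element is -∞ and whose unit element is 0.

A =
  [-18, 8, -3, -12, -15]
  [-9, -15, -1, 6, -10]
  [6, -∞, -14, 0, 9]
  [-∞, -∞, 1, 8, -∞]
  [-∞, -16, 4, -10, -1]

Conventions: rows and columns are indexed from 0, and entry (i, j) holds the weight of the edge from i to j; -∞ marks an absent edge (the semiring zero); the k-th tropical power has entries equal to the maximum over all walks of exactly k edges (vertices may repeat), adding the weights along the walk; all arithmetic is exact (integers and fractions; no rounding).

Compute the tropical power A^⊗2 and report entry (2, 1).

A^⊗2:
  [3, -7, 7, 14, 6]
  [5, -1, 7, 14, 8]
  [-8, 14, 13, 8, 8]
  [7, -∞, 9, 16, 10]
  [10, -17, 3, 4, 13]
Key observation: the optimum is the walk 2->0->1, with weight 6 + 8 = 14.
Optimal value attained by: walk 2->0->1.
Answer: (A^⊗2)[2][1] = 14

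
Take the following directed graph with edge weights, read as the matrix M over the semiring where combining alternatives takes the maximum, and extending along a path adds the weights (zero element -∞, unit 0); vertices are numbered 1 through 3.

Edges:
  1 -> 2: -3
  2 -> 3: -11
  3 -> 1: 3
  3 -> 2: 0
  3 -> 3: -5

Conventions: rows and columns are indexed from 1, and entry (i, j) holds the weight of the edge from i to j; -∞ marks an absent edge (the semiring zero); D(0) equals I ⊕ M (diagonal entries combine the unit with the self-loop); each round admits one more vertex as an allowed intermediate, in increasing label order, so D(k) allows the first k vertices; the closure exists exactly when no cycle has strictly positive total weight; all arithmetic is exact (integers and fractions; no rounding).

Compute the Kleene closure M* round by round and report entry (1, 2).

D(0):
  [0, -3, -∞]
  [-∞, 0, -11]
  [3, 0, 0]
D(1):
  [0, -3, -∞]
  [-∞, 0, -11]
  [3, 0, 0]
D(2):
  [0, -3, -14]
  [-∞, 0, -11]
  [3, 0, 0]
D(3):
  [0, -3, -14]
  [-8, 0, -11]
  [3, 0, 0]
Answer: M*[1][2] = -3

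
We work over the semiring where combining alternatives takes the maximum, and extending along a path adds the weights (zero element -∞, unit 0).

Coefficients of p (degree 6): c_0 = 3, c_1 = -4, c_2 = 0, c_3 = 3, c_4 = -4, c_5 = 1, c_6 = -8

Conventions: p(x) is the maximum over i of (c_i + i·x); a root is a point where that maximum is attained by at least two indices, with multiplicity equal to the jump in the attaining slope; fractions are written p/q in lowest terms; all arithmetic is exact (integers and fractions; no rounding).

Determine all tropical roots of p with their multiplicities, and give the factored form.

hull edge (i=0, c=3) to (i=3, c=3): slope 0, span 3
hull edge (i=3, c=3) to (i=5, c=1): slope -1, span 2
hull edge (i=5, c=1) to (i=6, c=-8): slope -9, span 1
Factored form: p(x) = -8 ⊗ (x ⊕ 0) ⊗ (x ⊕ 0) ⊗ (x ⊕ 0) ⊗ (x ⊕ 1) ⊗ (x ⊕ 1) ⊗ (x ⊕ 9)
Answer: roots = 0 (mult 3), 1 (mult 2), 9 (mult 1)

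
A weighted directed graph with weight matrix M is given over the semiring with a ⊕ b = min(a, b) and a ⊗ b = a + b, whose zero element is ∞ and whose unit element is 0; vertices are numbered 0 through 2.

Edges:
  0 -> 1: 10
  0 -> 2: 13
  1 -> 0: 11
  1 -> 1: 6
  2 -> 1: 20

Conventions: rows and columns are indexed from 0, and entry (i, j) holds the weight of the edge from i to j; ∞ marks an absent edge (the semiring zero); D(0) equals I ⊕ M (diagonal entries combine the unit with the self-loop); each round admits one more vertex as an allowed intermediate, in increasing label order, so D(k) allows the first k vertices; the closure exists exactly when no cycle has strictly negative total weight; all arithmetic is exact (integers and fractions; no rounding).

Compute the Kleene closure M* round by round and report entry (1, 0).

D(0):
  [0, 10, 13]
  [11, 0, ∞]
  [∞, 20, 0]
D(1):
  [0, 10, 13]
  [11, 0, 24]
  [∞, 20, 0]
D(2):
  [0, 10, 13]
  [11, 0, 24]
  [31, 20, 0]
D(3):
  [0, 10, 13]
  [11, 0, 24]
  [31, 20, 0]
Answer: M*[1][0] = 11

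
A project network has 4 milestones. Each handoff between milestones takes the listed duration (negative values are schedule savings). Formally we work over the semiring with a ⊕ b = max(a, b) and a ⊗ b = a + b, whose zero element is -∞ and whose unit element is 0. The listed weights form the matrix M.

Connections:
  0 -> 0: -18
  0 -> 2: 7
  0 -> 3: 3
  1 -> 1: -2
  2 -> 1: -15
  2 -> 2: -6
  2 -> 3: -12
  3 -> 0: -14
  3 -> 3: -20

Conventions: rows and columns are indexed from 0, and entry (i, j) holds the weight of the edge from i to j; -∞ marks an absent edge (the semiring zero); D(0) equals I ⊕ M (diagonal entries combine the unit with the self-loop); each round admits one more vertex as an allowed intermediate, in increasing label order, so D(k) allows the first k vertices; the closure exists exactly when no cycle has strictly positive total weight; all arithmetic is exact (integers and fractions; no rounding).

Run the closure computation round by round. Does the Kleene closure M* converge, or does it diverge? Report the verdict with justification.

D(0):
  [0, -∞, 7, 3]
  [-∞, 0, -∞, -∞]
  [-∞, -15, 0, -12]
  [-14, -∞, -∞, 0]
D(1):
  [0, -∞, 7, 3]
  [-∞, 0, -∞, -∞]
  [-∞, -15, 0, -12]
  [-14, -∞, -7, 0]
D(2):
  [0, -∞, 7, 3]
  [-∞, 0, -∞, -∞]
  [-∞, -15, 0, -12]
  [-14, -∞, -7, 0]
D(3):
  [0, -8, 7, 3]
  [-∞, 0, -∞, -∞]
  [-∞, -15, 0, -12]
  [-14, -22, -7, 0]
D(4):
  [0, -8, 7, 3]
  [-∞, 0, -∞, -∞]
  [-26, -15, 0, -12]
  [-14, -22, -7, 0]
Key observation: every diagonal entry stays at the unit through all rounds, so no improving cycle exists.
Answer: CONVERGES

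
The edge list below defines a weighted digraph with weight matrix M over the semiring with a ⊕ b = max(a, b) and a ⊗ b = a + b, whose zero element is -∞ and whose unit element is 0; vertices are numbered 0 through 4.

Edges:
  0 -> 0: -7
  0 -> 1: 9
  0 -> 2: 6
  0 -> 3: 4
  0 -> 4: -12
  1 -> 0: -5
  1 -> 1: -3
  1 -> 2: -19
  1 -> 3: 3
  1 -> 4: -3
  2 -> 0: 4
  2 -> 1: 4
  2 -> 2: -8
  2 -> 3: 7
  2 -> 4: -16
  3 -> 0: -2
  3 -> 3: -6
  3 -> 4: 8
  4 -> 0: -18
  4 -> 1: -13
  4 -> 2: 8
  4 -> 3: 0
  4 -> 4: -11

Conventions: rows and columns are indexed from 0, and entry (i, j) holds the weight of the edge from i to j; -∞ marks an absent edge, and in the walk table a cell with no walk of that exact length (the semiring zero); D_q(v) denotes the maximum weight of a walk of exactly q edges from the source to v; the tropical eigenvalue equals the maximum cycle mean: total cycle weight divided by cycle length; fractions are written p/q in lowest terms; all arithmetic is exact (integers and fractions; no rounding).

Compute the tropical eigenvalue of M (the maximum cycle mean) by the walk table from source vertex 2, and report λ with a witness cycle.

q=0: [-∞, -∞, 0, -∞, -∞]
q=1: [4, 4, -8, 7, -16]
q=2: [5, 13, 10, 8, 15]
q=3: [14, 14, 23, 17, 16]
q=4: [27, 27, 24, 30, 25]
q=5: [28, 36, 33, 31, 38]
Optimal cycle mean attained by: cycle 2->3->4->2, total 7 + 8 + 8, length 3.
Answer: λ = 23/3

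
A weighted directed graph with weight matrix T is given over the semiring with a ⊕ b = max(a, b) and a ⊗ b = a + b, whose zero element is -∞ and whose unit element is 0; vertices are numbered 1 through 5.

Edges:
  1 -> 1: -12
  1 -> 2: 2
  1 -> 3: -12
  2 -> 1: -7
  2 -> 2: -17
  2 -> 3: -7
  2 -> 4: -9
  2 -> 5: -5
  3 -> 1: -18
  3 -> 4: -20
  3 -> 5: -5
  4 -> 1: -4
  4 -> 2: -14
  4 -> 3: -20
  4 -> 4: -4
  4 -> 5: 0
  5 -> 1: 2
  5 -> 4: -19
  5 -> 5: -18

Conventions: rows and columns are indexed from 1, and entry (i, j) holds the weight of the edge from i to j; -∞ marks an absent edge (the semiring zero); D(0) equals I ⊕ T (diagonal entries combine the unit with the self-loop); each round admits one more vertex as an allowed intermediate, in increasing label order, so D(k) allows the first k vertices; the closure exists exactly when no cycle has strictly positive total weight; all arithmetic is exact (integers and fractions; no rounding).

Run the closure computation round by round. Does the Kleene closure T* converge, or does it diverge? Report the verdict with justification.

D(0):
  [0, 2, -12, -∞, -∞]
  [-7, 0, -7, -9, -5]
  [-18, -∞, 0, -20, -5]
  [-4, -14, -20, 0, 0]
  [2, -∞, -∞, -19, 0]
D(1):
  [0, 2, -12, -∞, -∞]
  [-7, 0, -7, -9, -5]
  [-18, -16, 0, -20, -5]
  [-4, -2, -16, 0, 0]
  [2, 4, -10, -19, 0]
D(2):
  [0, 2, -5, -7, -3]
  [-7, 0, -7, -9, -5]
  [-18, -16, 0, -20, -5]
  [-4, -2, -9, 0, 0]
  [2, 4, -3, -5, 0]
D(3):
  [0, 2, -5, -7, -3]
  [-7, 0, -7, -9, -5]
  [-18, -16, 0, -20, -5]
  [-4, -2, -9, 0, 0]
  [2, 4, -3, -5, 0]
D(4):
  [0, 2, -5, -7, -3]
  [-7, 0, -7, -9, -5]
  [-18, -16, 0, -20, -5]
  [-4, -2, -9, 0, 0]
  [2, 4, -3, -5, 0]
D(5):
  [0, 2, -5, -7, -3]
  [-3, 0, -7, -9, -5]
  [-3, -1, 0, -10, -5]
  [2, 4, -3, 0, 0]
  [2, 4, -3, -5, 0]
Key observation: every diagonal entry stays at the unit through all rounds, so no improving cycle exists.
Answer: CONVERGES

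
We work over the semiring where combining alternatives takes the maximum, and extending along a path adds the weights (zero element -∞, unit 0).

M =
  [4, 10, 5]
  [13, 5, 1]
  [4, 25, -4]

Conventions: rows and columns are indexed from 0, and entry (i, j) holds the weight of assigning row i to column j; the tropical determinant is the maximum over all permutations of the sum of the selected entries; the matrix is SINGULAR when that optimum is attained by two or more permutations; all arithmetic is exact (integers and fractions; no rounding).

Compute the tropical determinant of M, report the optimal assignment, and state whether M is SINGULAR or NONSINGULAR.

σ = (0, 1, 2): 4 + 5 + (-4) = 5
σ = (0, 2, 1): 4 + 1 + 25 = 30
σ = (1, 0, 2): 10 + 13 + (-4) = 19
σ = (1, 2, 0): 10 + 1 + 4 = 15
σ = (2, 0, 1): 5 + 13 + 25 = 43
σ = (2, 1, 0): 5 + 5 + 4 = 14
Optimal value attained by: σ = (2, 0, 1).
Answer: det⊕(M) = 43; verdict: NONSINGULAR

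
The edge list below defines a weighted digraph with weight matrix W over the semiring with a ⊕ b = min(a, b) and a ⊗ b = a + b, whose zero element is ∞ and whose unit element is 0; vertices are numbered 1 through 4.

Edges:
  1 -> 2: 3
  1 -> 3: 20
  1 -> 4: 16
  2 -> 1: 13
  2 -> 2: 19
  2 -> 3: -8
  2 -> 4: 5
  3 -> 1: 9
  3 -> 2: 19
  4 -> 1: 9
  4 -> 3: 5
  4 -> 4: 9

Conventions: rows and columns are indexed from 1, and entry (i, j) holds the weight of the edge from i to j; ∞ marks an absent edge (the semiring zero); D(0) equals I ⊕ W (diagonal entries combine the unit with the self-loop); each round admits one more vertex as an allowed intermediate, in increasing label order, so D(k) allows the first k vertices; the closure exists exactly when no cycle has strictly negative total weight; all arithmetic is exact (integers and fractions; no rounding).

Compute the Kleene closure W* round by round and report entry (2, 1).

D(0):
  [0, 3, 20, 16]
  [13, 0, -8, 5]
  [9, 19, 0, ∞]
  [9, ∞, 5, 0]
D(1):
  [0, 3, 20, 16]
  [13, 0, -8, 5]
  [9, 12, 0, 25]
  [9, 12, 5, 0]
D(2):
  [0, 3, -5, 8]
  [13, 0, -8, 5]
  [9, 12, 0, 17]
  [9, 12, 4, 0]
D(3):
  [0, 3, -5, 8]
  [1, 0, -8, 5]
  [9, 12, 0, 17]
  [9, 12, 4, 0]
D(4):
  [0, 3, -5, 8]
  [1, 0, -8, 5]
  [9, 12, 0, 17]
  [9, 12, 4, 0]
Answer: W*[2][1] = 1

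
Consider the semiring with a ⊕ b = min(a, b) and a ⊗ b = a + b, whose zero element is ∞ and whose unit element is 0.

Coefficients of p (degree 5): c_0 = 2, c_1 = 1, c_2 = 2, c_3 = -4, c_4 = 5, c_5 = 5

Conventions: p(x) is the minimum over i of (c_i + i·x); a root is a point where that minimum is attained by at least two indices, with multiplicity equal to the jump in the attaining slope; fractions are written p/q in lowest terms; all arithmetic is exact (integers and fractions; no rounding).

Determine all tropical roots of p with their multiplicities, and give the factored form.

hull edge (i=0, c=2) to (i=3, c=-4): slope -2, span 3
hull edge (i=3, c=-4) to (i=5, c=5): slope 9/2, span 2
Factored form: p(x) = 5 ⊗ (x ⊕ (-9/2)) ⊗ (x ⊕ (-9/2)) ⊗ (x ⊕ 2) ⊗ (x ⊕ 2) ⊗ (x ⊕ 2)
Answer: roots = -9/2 (mult 2), 2 (mult 3)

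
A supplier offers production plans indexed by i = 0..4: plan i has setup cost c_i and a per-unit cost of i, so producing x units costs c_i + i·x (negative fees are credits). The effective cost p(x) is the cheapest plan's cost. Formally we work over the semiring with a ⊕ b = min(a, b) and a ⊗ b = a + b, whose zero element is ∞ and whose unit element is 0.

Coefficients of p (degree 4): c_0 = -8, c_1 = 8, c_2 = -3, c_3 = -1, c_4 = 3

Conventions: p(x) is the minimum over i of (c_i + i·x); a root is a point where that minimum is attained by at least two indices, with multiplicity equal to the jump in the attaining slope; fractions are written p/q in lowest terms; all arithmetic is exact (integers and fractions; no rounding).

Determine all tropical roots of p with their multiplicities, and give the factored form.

hull edge (i=0, c=-8) to (i=3, c=-1): slope 7/3, span 3
hull edge (i=3, c=-1) to (i=4, c=3): slope 4, span 1
Factored form: p(x) = 3 ⊗ (x ⊕ (-4)) ⊗ (x ⊕ (-7/3)) ⊗ (x ⊕ (-7/3)) ⊗ (x ⊕ (-7/3))
Answer: roots = -4 (mult 1), -7/3 (mult 3)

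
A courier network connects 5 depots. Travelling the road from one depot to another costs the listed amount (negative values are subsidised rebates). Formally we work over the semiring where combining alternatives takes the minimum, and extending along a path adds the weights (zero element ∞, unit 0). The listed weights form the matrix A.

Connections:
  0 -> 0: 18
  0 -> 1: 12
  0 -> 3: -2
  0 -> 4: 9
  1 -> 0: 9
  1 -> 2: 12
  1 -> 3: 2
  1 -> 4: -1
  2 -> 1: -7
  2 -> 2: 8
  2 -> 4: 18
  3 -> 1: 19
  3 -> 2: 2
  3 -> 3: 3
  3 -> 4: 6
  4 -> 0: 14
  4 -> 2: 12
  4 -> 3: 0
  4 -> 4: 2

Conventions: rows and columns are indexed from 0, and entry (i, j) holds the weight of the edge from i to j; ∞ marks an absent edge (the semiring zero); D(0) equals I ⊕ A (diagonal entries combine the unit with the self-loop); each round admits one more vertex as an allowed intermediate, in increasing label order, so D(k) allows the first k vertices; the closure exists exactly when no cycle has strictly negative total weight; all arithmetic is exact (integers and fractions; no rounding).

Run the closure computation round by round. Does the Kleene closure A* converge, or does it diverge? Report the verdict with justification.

D(0):
  [0, 12, ∞, -2, 9]
  [9, 0, 12, 2, -1]
  [∞, -7, 0, ∞, 18]
  [∞, 19, 2, 0, 6]
  [14, ∞, 12, 0, 0]
D(1):
  [0, 12, ∞, -2, 9]
  [9, 0, 12, 2, -1]
  [∞, -7, 0, ∞, 18]
  [∞, 19, 2, 0, 6]
  [14, 26, 12, 0, 0]
D(2):
  [0, 12, 24, -2, 9]
  [9, 0, 12, 2, -1]
  [2, -7, 0, -5, -8]
  [28, 19, 2, 0, 6]
  [14, 26, 12, 0, 0]
Detection: at round 3, diagonal entry (3, 3) turns strictly negative.
Key observation: the cycle 3->2->1->3 has total weight 2 + (-7) + 2, which is strictly negative.
Answer: DIVERGES — negative cycle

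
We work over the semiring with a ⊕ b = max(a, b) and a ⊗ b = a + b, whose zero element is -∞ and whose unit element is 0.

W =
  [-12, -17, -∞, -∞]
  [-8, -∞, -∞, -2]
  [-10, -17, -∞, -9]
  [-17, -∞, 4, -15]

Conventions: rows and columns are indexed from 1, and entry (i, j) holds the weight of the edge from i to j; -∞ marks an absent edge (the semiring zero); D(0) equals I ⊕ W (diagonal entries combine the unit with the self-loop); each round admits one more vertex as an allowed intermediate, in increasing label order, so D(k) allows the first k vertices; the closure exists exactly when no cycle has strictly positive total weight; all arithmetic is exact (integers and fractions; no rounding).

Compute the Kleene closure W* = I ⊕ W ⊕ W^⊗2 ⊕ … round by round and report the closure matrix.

D(0):
  [0, -17, -∞, -∞]
  [-8, 0, -∞, -2]
  [-10, -17, 0, -9]
  [-17, -∞, 4, 0]
D(1):
  [0, -17, -∞, -∞]
  [-8, 0, -∞, -2]
  [-10, -17, 0, -9]
  [-17, -34, 4, 0]
D(2):
  [0, -17, -∞, -19]
  [-8, 0, -∞, -2]
  [-10, -17, 0, -9]
  [-17, -34, 4, 0]
D(3):
  [0, -17, -∞, -19]
  [-8, 0, -∞, -2]
  [-10, -17, 0, -9]
  [-6, -13, 4, 0]
D(4):
  [0, -17, -15, -19]
  [-8, 0, 2, -2]
  [-10, -17, 0, -9]
  [-6, -13, 4, 0]
Answer: W* = [[0, -17, -15, -19], [-8, 0, 2, -2], [-10, -17, 0, -9], [-6, -13, 4, 0]]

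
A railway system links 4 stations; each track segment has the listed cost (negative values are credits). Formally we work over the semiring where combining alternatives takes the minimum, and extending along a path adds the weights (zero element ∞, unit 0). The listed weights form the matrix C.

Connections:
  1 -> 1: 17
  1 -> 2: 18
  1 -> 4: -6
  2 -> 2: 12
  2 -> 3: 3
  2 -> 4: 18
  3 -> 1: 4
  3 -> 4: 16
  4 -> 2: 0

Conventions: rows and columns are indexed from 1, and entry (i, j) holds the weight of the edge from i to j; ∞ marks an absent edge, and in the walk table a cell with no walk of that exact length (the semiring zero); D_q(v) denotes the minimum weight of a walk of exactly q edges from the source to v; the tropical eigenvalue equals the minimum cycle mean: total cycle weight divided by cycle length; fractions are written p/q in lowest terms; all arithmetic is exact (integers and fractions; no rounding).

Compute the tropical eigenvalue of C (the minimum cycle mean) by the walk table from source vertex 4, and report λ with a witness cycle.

q=0: [∞, ∞, ∞, 0]
q=1: [∞, 0, ∞, ∞]
q=2: [∞, 12, 3, 18]
q=3: [7, 18, 15, 19]
q=4: [19, 19, 21, 1]
Optimal cycle mean attained by: cycle 1->4->2->3->1, total (-6) + 0 + 3 + 4, length 4.
Answer: λ = 1/4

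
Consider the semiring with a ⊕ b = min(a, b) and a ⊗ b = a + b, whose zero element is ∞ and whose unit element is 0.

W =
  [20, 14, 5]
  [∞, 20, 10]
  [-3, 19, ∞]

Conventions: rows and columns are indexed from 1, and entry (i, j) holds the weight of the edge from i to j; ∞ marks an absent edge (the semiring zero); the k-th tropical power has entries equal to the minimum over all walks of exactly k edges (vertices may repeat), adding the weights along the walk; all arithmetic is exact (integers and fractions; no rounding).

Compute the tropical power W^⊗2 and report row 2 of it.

W^⊗2:
  [2, 24, 24]
  [7, 29, 30]
  [17, 11, 2]
Answer: row 2 of W^⊗2 = [7, 29, 30]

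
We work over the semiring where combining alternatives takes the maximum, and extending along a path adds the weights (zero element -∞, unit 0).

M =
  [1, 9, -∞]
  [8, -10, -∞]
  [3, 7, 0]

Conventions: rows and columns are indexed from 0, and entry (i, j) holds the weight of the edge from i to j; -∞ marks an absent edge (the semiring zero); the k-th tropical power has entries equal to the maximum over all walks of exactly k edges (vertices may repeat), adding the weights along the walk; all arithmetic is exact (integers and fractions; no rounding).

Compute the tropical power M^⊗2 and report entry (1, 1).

M^⊗2:
  [17, 10, -∞]
  [9, 17, -∞]
  [15, 12, 0]
Key observation: the optimum is the walk 1->0->1, with weight 8 + 9 = 17.
Optimal value attained by: walk 1->0->1.
Answer: (M^⊗2)[1][1] = 17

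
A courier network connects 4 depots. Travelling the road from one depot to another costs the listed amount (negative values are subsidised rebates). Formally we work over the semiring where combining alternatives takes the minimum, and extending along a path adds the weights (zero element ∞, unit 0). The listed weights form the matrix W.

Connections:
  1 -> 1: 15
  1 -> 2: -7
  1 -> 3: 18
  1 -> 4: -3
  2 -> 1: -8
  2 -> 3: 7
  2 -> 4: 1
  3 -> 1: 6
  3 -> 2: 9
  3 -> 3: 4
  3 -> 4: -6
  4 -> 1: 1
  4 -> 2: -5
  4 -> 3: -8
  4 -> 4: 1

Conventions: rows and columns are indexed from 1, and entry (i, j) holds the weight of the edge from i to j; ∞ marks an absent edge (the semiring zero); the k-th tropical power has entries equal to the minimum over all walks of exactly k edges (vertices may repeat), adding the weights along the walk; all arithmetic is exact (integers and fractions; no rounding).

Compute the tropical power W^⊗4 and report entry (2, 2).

W^⊗2:
  [-15, -8, -11, -6]
  [2, -15, -7, -11]
  [-5, -11, -14, -5]
  [-13, -6, -7, -14]
W^⊗3:
  [-16, -22, -14, -18]
  [-23, -16, -19, -14]
  [-19, -12, -13, -20]
  [-14, -20, -22, -16]
W^⊗4:
  [-30, -23, -26, -21]
  [-24, -30, -22, -26]
  [-20, -26, -28, -22]
  [-28, -21, -24, -28]
Key observation: the optimum is the walk 2->1->2->1->2, with weight (-8) + (-7) + (-8) + (-7) = -30.
Optimal value attained by: walk 2->1->2->1->2.
Answer: (W^⊗4)[2][2] = -30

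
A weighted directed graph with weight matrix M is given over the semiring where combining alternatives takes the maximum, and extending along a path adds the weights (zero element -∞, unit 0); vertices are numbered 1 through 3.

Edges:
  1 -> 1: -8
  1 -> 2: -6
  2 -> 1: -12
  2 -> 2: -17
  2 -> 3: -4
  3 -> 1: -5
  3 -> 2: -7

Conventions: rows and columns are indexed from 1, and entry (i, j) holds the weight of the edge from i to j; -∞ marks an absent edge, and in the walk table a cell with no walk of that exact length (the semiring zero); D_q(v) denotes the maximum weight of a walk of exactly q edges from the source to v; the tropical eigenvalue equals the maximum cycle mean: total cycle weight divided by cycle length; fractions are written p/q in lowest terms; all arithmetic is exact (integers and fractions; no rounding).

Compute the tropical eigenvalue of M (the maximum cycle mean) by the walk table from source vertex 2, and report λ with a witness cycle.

q=0: [-∞, 0, -∞]
q=1: [-12, -17, -4]
q=2: [-9, -11, -21]
q=3: [-17, -15, -15]
Optimal cycle mean attained by: cycle 1->2->3->1, total (-6) + (-4) + (-5), length 3.
Answer: λ = -5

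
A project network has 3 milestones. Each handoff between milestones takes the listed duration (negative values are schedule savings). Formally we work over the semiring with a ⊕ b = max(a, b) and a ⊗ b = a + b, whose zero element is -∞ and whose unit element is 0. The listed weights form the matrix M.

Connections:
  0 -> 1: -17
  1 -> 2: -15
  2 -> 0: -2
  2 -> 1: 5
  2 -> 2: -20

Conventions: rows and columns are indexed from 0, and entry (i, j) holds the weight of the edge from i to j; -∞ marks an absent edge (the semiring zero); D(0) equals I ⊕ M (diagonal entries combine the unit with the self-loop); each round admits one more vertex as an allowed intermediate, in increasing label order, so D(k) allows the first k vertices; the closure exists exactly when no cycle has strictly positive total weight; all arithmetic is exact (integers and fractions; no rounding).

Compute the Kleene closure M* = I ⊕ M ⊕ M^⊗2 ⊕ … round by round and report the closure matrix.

D(0):
  [0, -17, -∞]
  [-∞, 0, -15]
  [-2, 5, 0]
D(1):
  [0, -17, -∞]
  [-∞, 0, -15]
  [-2, 5, 0]
D(2):
  [0, -17, -32]
  [-∞, 0, -15]
  [-2, 5, 0]
D(3):
  [0, -17, -32]
  [-17, 0, -15]
  [-2, 5, 0]
Answer: M* = [[0, -17, -32], [-17, 0, -15], [-2, 5, 0]]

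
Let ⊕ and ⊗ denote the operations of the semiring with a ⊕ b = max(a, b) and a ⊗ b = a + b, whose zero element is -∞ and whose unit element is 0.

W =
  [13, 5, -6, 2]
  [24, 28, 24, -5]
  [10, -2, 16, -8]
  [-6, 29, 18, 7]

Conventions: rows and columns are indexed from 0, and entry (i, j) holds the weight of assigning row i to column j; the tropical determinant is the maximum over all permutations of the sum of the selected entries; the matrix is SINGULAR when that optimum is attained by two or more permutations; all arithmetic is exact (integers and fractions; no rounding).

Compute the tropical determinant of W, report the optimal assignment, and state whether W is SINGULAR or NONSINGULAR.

σ = (0, 1, 2, 3): 13 + 28 + 16 + 7 = 64
σ = (0, 1, 3, 2): 13 + 28 + (-8) + 18 = 51
σ = (0, 2, 1, 3): 13 + 24 + (-2) + 7 = 42
σ = (0, 2, 3, 1): 13 + 24 + (-8) + 29 = 58
σ = (0, 3, 1, 2): 13 + (-5) + (-2) + 18 = 24
σ = (0, 3, 2, 1): 13 + (-5) + 16 + 29 = 53
σ = (1, 0, 2, 3): 5 + 24 + 16 + 7 = 52
σ = (1, 0, 3, 2): 5 + 24 + (-8) + 18 = 39
σ = (1, 2, 0, 3): 5 + 24 + 10 + 7 = 46
σ = (1, 2, 3, 0): 5 + 24 + (-8) + (-6) = 15
σ = (1, 3, 0, 2): 5 + (-5) + 10 + 18 = 28
σ = (1, 3, 2, 0): 5 + (-5) + 16 + (-6) = 10
σ = (2, 0, 1, 3): (-6) + 24 + (-2) + 7 = 23
σ = (2, 0, 3, 1): (-6) + 24 + (-8) + 29 = 39
σ = (2, 1, 0, 3): (-6) + 28 + 10 + 7 = 39
σ = (2, 1, 3, 0): (-6) + 28 + (-8) + (-6) = 8
σ = (2, 3, 0, 1): (-6) + (-5) + 10 + 29 = 28
σ = (2, 3, 1, 0): (-6) + (-5) + (-2) + (-6) = -19
σ = (3, 0, 1, 2): 2 + 24 + (-2) + 18 = 42
σ = (3, 0, 2, 1): 2 + 24 + 16 + 29 = 71
σ = (3, 1, 0, 2): 2 + 28 + 10 + 18 = 58
σ = (3, 1, 2, 0): 2 + 28 + 16 + (-6) = 40
σ = (3, 2, 0, 1): 2 + 24 + 10 + 29 = 65
σ = (3, 2, 1, 0): 2 + 24 + (-2) + (-6) = 18
Optimal value attained by: σ = (3, 0, 2, 1).
Answer: det⊕(W) = 71; verdict: NONSINGULAR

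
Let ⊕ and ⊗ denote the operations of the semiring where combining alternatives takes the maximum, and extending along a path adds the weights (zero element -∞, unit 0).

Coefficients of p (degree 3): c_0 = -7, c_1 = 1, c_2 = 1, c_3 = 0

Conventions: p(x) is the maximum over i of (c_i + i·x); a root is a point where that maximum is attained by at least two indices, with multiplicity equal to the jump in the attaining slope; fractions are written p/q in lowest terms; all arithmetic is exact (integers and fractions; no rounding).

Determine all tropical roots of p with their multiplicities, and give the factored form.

hull edge (i=0, c=-7) to (i=1, c=1): slope 8, span 1
hull edge (i=1, c=1) to (i=2, c=1): slope 0, span 1
hull edge (i=2, c=1) to (i=3, c=0): slope -1, span 1
Factored form: p(x) = 0 ⊗ (x ⊕ (-8)) ⊗ (x ⊕ 0) ⊗ (x ⊕ 1)
Answer: roots = -8 (mult 1), 0 (mult 1), 1 (mult 1)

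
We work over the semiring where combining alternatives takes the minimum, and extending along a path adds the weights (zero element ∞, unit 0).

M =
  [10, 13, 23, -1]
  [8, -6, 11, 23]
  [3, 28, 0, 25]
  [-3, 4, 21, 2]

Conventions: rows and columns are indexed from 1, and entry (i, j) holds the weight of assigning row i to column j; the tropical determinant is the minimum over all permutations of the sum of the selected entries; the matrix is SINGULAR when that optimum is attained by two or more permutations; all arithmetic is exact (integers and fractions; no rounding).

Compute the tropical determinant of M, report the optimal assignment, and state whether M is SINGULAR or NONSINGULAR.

σ = (1, 2, 3, 4): 10 + (-6) + 0 + 2 = 6
σ = (1, 2, 4, 3): 10 + (-6) + 25 + 21 = 50
σ = (1, 3, 2, 4): 10 + 11 + 28 + 2 = 51
σ = (1, 3, 4, 2): 10 + 11 + 25 + 4 = 50
σ = (1, 4, 2, 3): 10 + 23 + 28 + 21 = 82
σ = (1, 4, 3, 2): 10 + 23 + 0 + 4 = 37
σ = (2, 1, 3, 4): 13 + 8 + 0 + 2 = 23
σ = (2, 1, 4, 3): 13 + 8 + 25 + 21 = 67
σ = (2, 3, 1, 4): 13 + 11 + 3 + 2 = 29
σ = (2, 3, 4, 1): 13 + 11 + 25 + (-3) = 46
σ = (2, 4, 1, 3): 13 + 23 + 3 + 21 = 60
σ = (2, 4, 3, 1): 13 + 23 + 0 + (-3) = 33
σ = (3, 1, 2, 4): 23 + 8 + 28 + 2 = 61
σ = (3, 1, 4, 2): 23 + 8 + 25 + 4 = 60
σ = (3, 2, 1, 4): 23 + (-6) + 3 + 2 = 22
σ = (3, 2, 4, 1): 23 + (-6) + 25 + (-3) = 39
σ = (3, 4, 1, 2): 23 + 23 + 3 + 4 = 53
σ = (3, 4, 2, 1): 23 + 23 + 28 + (-3) = 71
σ = (4, 1, 2, 3): (-1) + 8 + 28 + 21 = 56
σ = (4, 1, 3, 2): (-1) + 8 + 0 + 4 = 11
σ = (4, 2, 1, 3): (-1) + (-6) + 3 + 21 = 17
σ = (4, 2, 3, 1): (-1) + (-6) + 0 + (-3) = -10
σ = (4, 3, 1, 2): (-1) + 11 + 3 + 4 = 17
σ = (4, 3, 2, 1): (-1) + 11 + 28 + (-3) = 35
Optimal value attained by: σ = (4, 2, 3, 1).
Answer: det⊕(M) = -10; verdict: NONSINGULAR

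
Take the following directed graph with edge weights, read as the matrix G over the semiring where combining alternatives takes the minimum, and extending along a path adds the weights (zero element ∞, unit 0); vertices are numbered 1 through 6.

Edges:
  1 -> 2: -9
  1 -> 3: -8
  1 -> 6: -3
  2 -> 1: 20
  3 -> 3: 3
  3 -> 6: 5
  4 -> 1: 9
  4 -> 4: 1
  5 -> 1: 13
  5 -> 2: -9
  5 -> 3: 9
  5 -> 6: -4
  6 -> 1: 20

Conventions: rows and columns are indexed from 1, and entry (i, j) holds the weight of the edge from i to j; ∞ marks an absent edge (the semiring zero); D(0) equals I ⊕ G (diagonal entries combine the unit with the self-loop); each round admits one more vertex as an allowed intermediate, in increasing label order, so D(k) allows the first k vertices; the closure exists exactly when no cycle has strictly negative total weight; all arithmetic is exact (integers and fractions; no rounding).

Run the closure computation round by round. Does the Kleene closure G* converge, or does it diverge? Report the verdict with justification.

D(0):
  [0, -9, -8, ∞, ∞, -3]
  [20, 0, ∞, ∞, ∞, ∞]
  [∞, ∞, 0, ∞, ∞, 5]
  [9, ∞, ∞, 0, ∞, ∞]
  [13, -9, 9, ∞, 0, -4]
  [20, ∞, ∞, ∞, ∞, 0]
D(1):
  [0, -9, -8, ∞, ∞, -3]
  [20, 0, 12, ∞, ∞, 17]
  [∞, ∞, 0, ∞, ∞, 5]
  [9, 0, 1, 0, ∞, 6]
  [13, -9, 5, ∞, 0, -4]
  [20, 11, 12, ∞, ∞, 0]
D(2):
  [0, -9, -8, ∞, ∞, -3]
  [20, 0, 12, ∞, ∞, 17]
  [∞, ∞, 0, ∞, ∞, 5]
  [9, 0, 1, 0, ∞, 6]
  [11, -9, 3, ∞, 0, -4]
  [20, 11, 12, ∞, ∞, 0]
D(3):
  [0, -9, -8, ∞, ∞, -3]
  [20, 0, 12, ∞, ∞, 17]
  [∞, ∞, 0, ∞, ∞, 5]
  [9, 0, 1, 0, ∞, 6]
  [11, -9, 3, ∞, 0, -4]
  [20, 11, 12, ∞, ∞, 0]
D(4):
  [0, -9, -8, ∞, ∞, -3]
  [20, 0, 12, ∞, ∞, 17]
  [∞, ∞, 0, ∞, ∞, 5]
  [9, 0, 1, 0, ∞, 6]
  [11, -9, 3, ∞, 0, -4]
  [20, 11, 12, ∞, ∞, 0]
D(5):
  [0, -9, -8, ∞, ∞, -3]
  [20, 0, 12, ∞, ∞, 17]
  [∞, ∞, 0, ∞, ∞, 5]
  [9, 0, 1, 0, ∞, 6]
  [11, -9, 3, ∞, 0, -4]
  [20, 11, 12, ∞, ∞, 0]
D(6):
  [0, -9, -8, ∞, ∞, -3]
  [20, 0, 12, ∞, ∞, 17]
  [25, 16, 0, ∞, ∞, 5]
  [9, 0, 1, 0, ∞, 6]
  [11, -9, 3, ∞, 0, -4]
  [20, 11, 12, ∞, ∞, 0]
Key observation: every diagonal entry stays at the unit through all rounds, so no improving cycle exists.
Answer: CONVERGES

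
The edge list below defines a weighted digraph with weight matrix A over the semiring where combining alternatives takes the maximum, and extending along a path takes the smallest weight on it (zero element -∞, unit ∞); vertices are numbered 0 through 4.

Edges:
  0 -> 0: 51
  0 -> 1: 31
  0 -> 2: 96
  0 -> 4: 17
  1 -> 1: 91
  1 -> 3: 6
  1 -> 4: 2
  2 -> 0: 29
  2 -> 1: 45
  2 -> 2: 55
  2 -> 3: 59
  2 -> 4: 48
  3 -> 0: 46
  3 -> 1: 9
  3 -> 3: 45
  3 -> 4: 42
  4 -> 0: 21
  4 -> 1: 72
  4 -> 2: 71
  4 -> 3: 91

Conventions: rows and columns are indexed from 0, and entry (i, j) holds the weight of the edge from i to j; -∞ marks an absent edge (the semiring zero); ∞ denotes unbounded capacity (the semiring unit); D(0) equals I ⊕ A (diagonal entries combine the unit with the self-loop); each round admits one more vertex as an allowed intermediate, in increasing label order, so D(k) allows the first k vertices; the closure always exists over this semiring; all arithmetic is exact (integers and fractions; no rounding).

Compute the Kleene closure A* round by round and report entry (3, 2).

D(0):
  [∞, 31, 96, -∞, 17]
  [-∞, ∞, -∞, 6, 2]
  [29, 45, ∞, 59, 48]
  [46, 9, -∞, ∞, 42]
  [21, 72, 71, 91, ∞]
D(1):
  [∞, 31, 96, -∞, 17]
  [-∞, ∞, -∞, 6, 2]
  [29, 45, ∞, 59, 48]
  [46, 31, 46, ∞, 42]
  [21, 72, 71, 91, ∞]
D(2):
  [∞, 31, 96, 6, 17]
  [-∞, ∞, -∞, 6, 2]
  [29, 45, ∞, 59, 48]
  [46, 31, 46, ∞, 42]
  [21, 72, 71, 91, ∞]
D(3):
  [∞, 45, 96, 59, 48]
  [-∞, ∞, -∞, 6, 2]
  [29, 45, ∞, 59, 48]
  [46, 45, 46, ∞, 46]
  [29, 72, 71, 91, ∞]
D(4):
  [∞, 45, 96, 59, 48]
  [6, ∞, 6, 6, 6]
  [46, 45, ∞, 59, 48]
  [46, 45, 46, ∞, 46]
  [46, 72, 71, 91, ∞]
D(5):
  [∞, 48, 96, 59, 48]
  [6, ∞, 6, 6, 6]
  [46, 48, ∞, 59, 48]
  [46, 46, 46, ∞, 46]
  [46, 72, 71, 91, ∞]
Answer: A*[3][2] = 46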